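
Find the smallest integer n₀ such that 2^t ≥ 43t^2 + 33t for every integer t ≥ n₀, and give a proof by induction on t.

At t = 12: 4096 < 6588, so the inequality fails and n₀ ≥ 13. We prove 2^t ≥ 43t^2 + 33t for all t ≥ 13.
Base case (t = 13): 2^t = 8192 and 43t^2 + 33t = 7696, so 8192 ≥ 7696.
Inductive step: assume the claim holds for t = r, so 2^r ≥ 43r^2 + 33r.
Then 2^(r + 1) = 2·(2^r) ≥ 2·(43r^2 + 33r).
Also, for r ≥ 13 we have 2·(43r^2 + 33r) ≥ 43(r+1)^2 + 33(r+1), since 2·(43r^2 + 33r) − (43(r+1)^2 + 33(r+1)) = 43r^2 - 53r - 76, which is nonnegative for all r ≥ 13.
Combining, 2^(r + 1) ≥ 43(r+1)^2 + 33(r+1).
Hence, by induction on t, the claim holds for every t ≥ 13.
Hence the smallest such n₀ is 13.

n₀ = 13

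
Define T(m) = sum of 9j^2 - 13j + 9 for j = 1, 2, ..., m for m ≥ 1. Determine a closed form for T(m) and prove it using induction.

T(m) = m(3m^2 - 2m + 4)

We claim T(m) = m(3m^2 - 2m + 4) for all m ≥ 1.
Base step (m = 1): T(1) = 5, and the closed form gives 5. They agree.
For the inductive step, assume it holds for an arbitrary j ≥ 1, so T(j) = j(3j^2 - 2j + 4).
Then T(j+1) = T(j) + (9j^2 + 5j + 5) = (j(3j^2 - 2j + 4)) + (9j^2 + 5j + 5).
Simplifying, T(j+1) = (j + 1)(3j^2 + 4j + 5) = (j+1)(3(j+1)^2 - 2(j+1) + 4),
which is the closed form with m = j+1.
By induction, the statement is established for all m ≥ 1.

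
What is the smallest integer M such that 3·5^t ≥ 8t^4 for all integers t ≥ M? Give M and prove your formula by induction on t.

M = 5

At t = 4: 1875 < 2048, so the inequality fails and M ≥ 5. We prove 3·5^t ≥ 8t^4 for all t ≥ 5.
When t = 5: 3·5^t = 9375 and 8t^4 = 5000, so 9375 ≥ 5000.
Inductive step: assume the claim holds for t = p, so 3·5^p ≥ 8p^4.
Then 3·5^(p + 1) = 5·(3·5^p) ≥ 5·(8p^4).
Also, for p ≥ 5 we have 5·(8p^4) ≥ 8(p+1)^4, since 5 ≥ (1 + 1/p)^4 for all p ≥ 5.
Combining, 3·5^(p + 1) ≥ 8(p+1)^4.
By the principle of mathematical induction, the result holds for all t ≥ 5.
Hence the smallest such M is 5.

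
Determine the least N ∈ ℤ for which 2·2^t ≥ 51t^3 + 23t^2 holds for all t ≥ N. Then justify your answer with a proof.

At t = 16: 131072 < 214784, so the inequality fails and N ≥ 17. We prove 2·2^t ≥ 51t^3 + 23t^2 for all t ≥ 17.
Base case (t = 17): 2·2^t = 262144 and 51t^3 + 23t^2 = 257210, so 262144 ≥ 257210.
Suppose the result is true for t = k, so 2·2^k ≥ 51k^3 + 23k^2.
Then 2·2^(k + 1) = 2·(2·2^k) ≥ 2·(51k^3 + 23k^2).
Also, for k ≥ 17 we have 2·(51k^3 + 23k^2) ≥ 51(k+1)^3 + 23(k+1)^2, since 2·(51k^3 + 23k^2) − (51(k+1)^3 + 23(k+1)^2) = 51k^3 - 130k^2 - 199k - 74, which is nonnegative for all k ≥ 17.
Combining, 2·2^(k + 1) ≥ 51(k+1)^3 + 23(k+1)^2.
By the principle of mathematical induction, the result holds for all t ≥ 17.
Hence the smallest such N is 17.

N = 17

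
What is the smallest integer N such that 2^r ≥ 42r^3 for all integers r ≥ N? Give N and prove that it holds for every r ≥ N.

At r = 17: 131072 < 206346, so the inequality fails and N ≥ 18. We prove 2^r ≥ 42r^3 for all r ≥ 18.
Base step (r = 18): 2^r = 262144 and 42r^3 = 244944, so 262144 ≥ 244944.
Inductive step: suppose the statement holds for some p ≥ 18, so 2^p ≥ 42p^3.
Then 2^(p + 1) = 2·(2^p) ≥ 2·(42p^3).
Also, for p ≥ 18 we have 2·(42p^3) ≥ 42(p+1)^3, since 2 ≥ (1 + 1/p)^3 for all p ≥ 18.
Combining, 2^(p + 1) ≥ 42(p+1)^3.
This completes the induction.
Hence the smallest such N is 18.

N = 18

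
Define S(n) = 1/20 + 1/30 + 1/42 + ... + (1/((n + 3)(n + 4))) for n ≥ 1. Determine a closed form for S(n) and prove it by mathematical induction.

S(n) = n/(4(n + 4))

We claim S(n) = n/(4(n + 4)) for all n ≥ 1.
When n = 1: S(1) = 1/20, and the closed form gives 1/20. They agree.
Inductive step: suppose the statement holds for some j ≥ 1, so S(j) = j/(4(j + 4)).
Then S(j+1) = S(j) + (1/((j + 4)(j + 5))) = (j/(4(j + 4))) + (1/((j + 4)(j + 5))).
Simplifying, S(j+1) = (j + 1)/(4(j + 5)) = (j+1)/(4((j+1) + 4)),
which is the closed form with n = j+1.
By the principle of mathematical induction, the result holds for all n ≥ 1.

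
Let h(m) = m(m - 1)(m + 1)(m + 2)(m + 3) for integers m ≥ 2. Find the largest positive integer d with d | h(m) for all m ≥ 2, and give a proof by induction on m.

Computing the first values: h(2) = 120 and h(3) = 720; gcd(120, 720) = 120, so d ≤ 120.
We prove 120 | m(m - 1)(m + 1)(m + 2)(m + 3) for all m ≥ 2 by induction on m.
For the base case m = 2: h(2) = 120 = 120·(1), so 120 | h(2).
Inductive step: assume the claim holds for m = j, i.e. 120 | h(j). Then
h(j+1) − h(j) = j·(j+1)·(j+2)·(j+3)·(j+4) − (j-1)·j·(j+1)·(j+2)·(j+3) = j·(j+1)·(j+2)·(j+3)·[(j+4) − (j-1)] = 5·j·(j+1)·(j+2)·(j+3). The product of 4 consecutive integers is divisible by (4)! = 24, so h(j+1) − h(j) is divisible by 5·24 = 120. By the inductive hypothesis 120 | h(j), hence 120 | h(j+1).
Hence, by induction on m, the claim holds for every m ≥ 2.
Therefore the largest such d is 120.

d = 120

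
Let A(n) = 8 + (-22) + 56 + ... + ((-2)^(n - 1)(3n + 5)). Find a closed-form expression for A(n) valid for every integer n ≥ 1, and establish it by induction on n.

We claim A(n) = -(-2)^n(n + 2) + 2 for all n ≥ 1.
When n = 1: A(1) = 8, and the closed form gives 8. They agree.
Inductive step: assume the claim holds for n = k, so A(k) = -(-2)^k(k + 2) + 2.
Then A(k+1) = A(k) + ((-2)^k(3k + 8)) = (-(-2)^k(k + 2) + 2) + ((-2)^k(3k + 8)).
Simplifying, A(k+1) = 2(-2)^k·k + 6(-2)^k + 2 = -(-2)^(k+1)((k+1) + 2) + 2,
which is the closed form with n = k+1.
By the principle of mathematical induction, the result holds for all n ≥ 1.

A(n) = -(-2)^n(n + 2) + 2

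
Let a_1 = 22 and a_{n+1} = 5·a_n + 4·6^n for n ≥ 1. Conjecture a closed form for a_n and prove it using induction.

a_n = -2·5^(n - 1) + 4·6^n

Computing the first terms: a_1 = 22, a_2 = 134, a_3 = 814. This suggests a_n = -2·5^(n - 1) + 4·6^n.
Base case (n = 1): the formula gives 22 = 22 = a_1.
Suppose the result is true for n = k, so a_k = -2·5^(k - 1) + 4·6^k.
Then a_{k+1} = 5·a_k + 4·6^k = 5·(-2·5^(k - 1) + 4·6^k) + 4·6^k = -2·5^k + 4·6^(k + 1) = -2·5^((k+1) - 1) + 4·6^(k+1),
which is the claimed formula at n = k+1.
Hence, by induction on n, the claim holds for every n ≥ 1.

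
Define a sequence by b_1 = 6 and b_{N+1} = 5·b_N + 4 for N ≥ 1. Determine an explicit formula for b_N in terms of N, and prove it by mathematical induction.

Computing the first terms: b_1 = 6, b_2 = 34, b_3 = 174. This suggests b_N = 7·5^(N - 1) - 1.
When N = 1: the formula gives 6 = 6 = b_1.
For the inductive step, assume it holds for an arbitrary m ≥ 1, so b_m = 7·5^(m - 1) - 1.
Then b_{m+1} = 5·b_m + 4 = 5·(7·5^(m - 1) - 1) + 4 = 7·5^m - 1 = 7·5^((m+1) - 1) - 1,
which is the claimed formula at N = m+1.
This completes the induction.

b_N = 7·5^(N - 1) - 1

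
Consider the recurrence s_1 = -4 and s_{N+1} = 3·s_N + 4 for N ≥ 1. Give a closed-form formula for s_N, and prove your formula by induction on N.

Computing the first terms: s_1 = -4, s_2 = -8, s_3 = -20. This suggests s_N = -2·3^(N - 1) - 2.
Base case (N = 1): the formula gives -4 = -4 = s_1.
For the inductive step, assume it holds for an arbitrary i ≥ 1, so s_i = -2·3^(i - 1) - 2.
Then s_{i+1} = 3·s_i + 4 = 3·(-2·3^(i - 1) - 2) + 4 = -2·3^i - 2 = -2·3^((i+1) - 1) - 2,
which is the claimed formula at N = i+1.
By the principle of mathematical induction, the result holds for all N ≥ 1.

s_N = -2·3^(N - 1) - 2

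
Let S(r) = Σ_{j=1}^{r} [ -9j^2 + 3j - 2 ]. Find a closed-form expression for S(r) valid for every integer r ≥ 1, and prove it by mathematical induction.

We claim S(r) = -r(3r^2 + 3r + 2) for all r ≥ 1.
Base step (r = 1): S(1) = -8, and the closed form gives -8. They agree.
Suppose the result is true for r = j, so S(j) = j(-3j^2 - 3j - 2).
Then S(j+1) = S(j) + (3j - 9(j + 1)^2 + 1) = (j(-3j^2 - 3j - 2)) + (3j - 9(j + 1)^2 + 1).
Simplifying, S(j+1) = -(j + 1)(3j^2 + 9j + 8) = -(j+1)(3(j+1)^2 + 3(j+1) + 2),
which is the closed form with r = j+1.
By the principle of mathematical induction, the result holds for all r ≥ 1.

S(r) = -r(3r^2 + 3r + 2)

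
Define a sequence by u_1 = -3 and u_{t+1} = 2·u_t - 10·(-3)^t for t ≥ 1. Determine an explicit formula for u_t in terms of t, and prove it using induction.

u_t = 2(-3)^t + 3·2^(t - 1)

Computing the first terms: u_1 = -3, u_2 = 24, u_3 = -42. This suggests u_t = 2(-3)^t + 3·2^(t - 1).
For the base case t = 1: the formula gives -3 = -3 = u_1.
Suppose the result is true for t = p, so u_p = 2(-3)^p + 3·2^(p - 1).
Then u_{p+1} = 2·u_p - 10·(-3)^p = 2·(2(-3)^p + 3·2^(p - 1)) - 10·(-3)^p = 2(-3)^(p + 1) + 3·2^p = 2(-3)^(p+1) + 3·2^((p+1) - 1),
which is the claimed formula at t = p+1.
This completes the induction.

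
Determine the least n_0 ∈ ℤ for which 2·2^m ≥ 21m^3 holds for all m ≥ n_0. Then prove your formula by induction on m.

At m = 15: 65536 < 70875, so the inequality fails and n_0 ≥ 16. We prove 2·2^m ≥ 21m^3 for all m ≥ 16.
Base step (m = 16): 2·2^m = 131072 and 21m^3 = 86016, so 131072 ≥ 86016.
For the inductive step, assume it holds for an arbitrary j ≥ 16, so 2·2^j ≥ 21j^3.
Then 2·2^(j + 1) = 2·(2·2^j) ≥ 2·(21j^3).
Also, for j ≥ 16 we have 2·(21j^3) ≥ 21(j+1)^3, since 2 ≥ (1 + 1/j)^3 for all j ≥ 16.
Combining, 2·2^(j + 1) ≥ 21(j+1)^3.
This completes the induction.
Hence the smallest such n_0 is 16.

n_0 = 16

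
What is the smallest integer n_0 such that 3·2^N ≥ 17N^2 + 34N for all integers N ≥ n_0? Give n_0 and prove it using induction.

n_0 = 10

At N = 9: 1536 < 1683, so the inequality fails and n_0 ≥ 10. We prove 3·2^N ≥ 17N^2 + 34N for all N ≥ 10.
Base case (N = 10): 3·2^N = 3072 and 17N^2 + 34N = 2040, so 3072 ≥ 2040.
For the inductive step, assume it holds for an arbitrary r ≥ 10, so 3·2^r ≥ 17r^2 + 34r.
Then 3·2^(r + 1) = 2·(3·2^r) ≥ 2·(17r^2 + 34r).
Also, for r ≥ 10 we have 2·(17r^2 + 34r) ≥ 17(r+1)^2 + 34(r+1), since 2·(17r^2 + 34r) − (17(r+1)^2 + 34(r+1)) = 17r^2 - 51, which is nonnegative for all r ≥ 10.
Combining, 3·2^(r + 1) ≥ 17(r+1)^2 + 34(r+1).
This completes the induction.
Hence the smallest such n_0 is 10.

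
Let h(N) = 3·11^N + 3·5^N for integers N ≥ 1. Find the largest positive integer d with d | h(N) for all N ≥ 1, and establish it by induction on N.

d = 6

Computing the first values: h(1) = 48 and h(2) = 438; gcd(48, 438) = 6, so d ≤ 6.
We prove 6 | 3·11^N + 3·5^N for all N ≥ 1 by induction on N.
When N = 1: h(1) = 48 = 6·(8), so 6 | h(1).
Suppose the result is true for N = k, i.e. 6 | h(k). Then
h(k+1) − 11·h(k) = (3·11^(k+1) + 3·5^(k+1)) − 11·(3·11^k + 3·5^k) = (3)·5^k·(5 − 11) = (-18)·5^k. Since 6 | h(k) by the inductive hypothesis, 6 | 11·h(k); and 6 | -18 since -18 = 6·-3. Therefore 6 | h(k+1).
This completes the induction.
Therefore the largest such d is 6.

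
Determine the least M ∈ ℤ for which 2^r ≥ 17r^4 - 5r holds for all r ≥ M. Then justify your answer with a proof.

M = 22

At r = 21: 2097152 < 3306072, so the inequality fails and M ≥ 22. We prove 2^r ≥ 17r^4 - 5r for all r ≥ 22.
When r = 22: 2^r = 4194304 and 17r^4 - 5r = 3982242, so 4194304 ≥ 3982242.
For the inductive step, assume it holds for an arbitrary k ≥ 22, so 2^k ≥ 17k^4 - 5k.
Then 2^(k + 1) = 2·(2^k) ≥ 2·(17k^4 - 5k).
Also, for k ≥ 22 we have 2·(17k^4 - 5k) ≥ 17(k+1)^4 - 5(k+1), since 2·(17k^4 - 5k) − (17(k+1)^4 - 5(k+1)) = 17k^4 - 68k^3 - 102k^2 - 73k - 12, which is nonnegative for all k ≥ 22.
Combining, 2^(k + 1) ≥ 17(k+1)^4 - 5(k+1).
This completes the induction.
Hence the smallest such M is 22.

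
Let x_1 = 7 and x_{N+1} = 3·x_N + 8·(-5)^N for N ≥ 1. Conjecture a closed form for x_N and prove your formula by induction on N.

Computing the first terms: x_1 = 7, x_2 = -19, x_3 = 143. This suggests x_N = -(-5)^N + 2·3^(N - 1).
For the base case N = 1: the formula gives 7 = 7 = x_1.
For the inductive step, assume it holds for an arbitrary i ≥ 1, so x_i = -(-5)^i + 2·3^(i - 1).
Then x_{i+1} = 3·x_i + 8·(-5)^i = 3·(-(-5)^i + 2·3^(i - 1)) + 8·(-5)^i = -(-5)^(i + 1) + 2·3^i = -(-5)^(i+1) + 2·3^((i+1) - 1),
which is the claimed formula at N = i+1.
By the principle of mathematical induction, the result holds for all N ≥ 1.

x_N = -(-5)^N + 2·3^(N - 1)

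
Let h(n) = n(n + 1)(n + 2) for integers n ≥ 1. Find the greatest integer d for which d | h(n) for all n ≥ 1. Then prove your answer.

Computing the first values: h(1) = 6 and h(2) = 24; gcd(6, 24) = 6, so d ≤ 6.
We prove 6 | n(n + 1)(n + 2) for all n ≥ 1 by induction on n.
When n = 1: h(1) = 6 = 6·(1), so 6 | h(1).
Suppose the result is true for n = i, i.e. 6 | h(i). Then
h(i+1) − h(i) = (i+1)·(i+2)·(i+3) − i·(i+1)·(i+2) = (i+1)·(i+2)·[(i+3) − i] = 3·(i+1)·(i+2). The product of 2 consecutive integers is divisible by (2)! = 2, so h(i+1) − h(i) is divisible by 3·2 = 6. By the inductive hypothesis 6 | h(i), hence 6 | h(i+1).
Hence, by induction on n, the claim holds for every n ≥ 1.
Therefore the largest such d is 6.

d = 6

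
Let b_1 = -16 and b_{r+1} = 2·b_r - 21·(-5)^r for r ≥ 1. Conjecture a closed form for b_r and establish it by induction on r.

b_r = 3(-5)^r - 2^(r - 1)

Computing the first terms: b_1 = -16, b_2 = 73, b_3 = -379. This suggests b_r = 3(-5)^r - 2^(r - 1).
When r = 1: the formula gives -16 = -16 = b_1.
Suppose the result is true for r = p, so b_p = 3(-5)^p - 2^(p - 1).
Then b_{p+1} = 2·b_p - 21·(-5)^p = 2·(3(-5)^p - 2^(p - 1)) - 21·(-5)^p = 3(-5)^(p + 1) - 2^p = 3(-5)^(p+1) - 2^((p+1) - 1),
which is the claimed formula at r = p+1.
By induction, the statement is established for all r ≥ 1.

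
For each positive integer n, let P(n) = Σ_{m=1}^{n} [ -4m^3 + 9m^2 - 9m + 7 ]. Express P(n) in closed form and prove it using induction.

P(n) = -n(n^3 - n^2 + n - 4)

We claim P(n) = -n(n^3 - n^2 + n - 4) for all n ≥ 1.
Base case (n = 1): P(1) = 3, and the closed form gives 3. They agree.
Inductive step: suppose the statement holds for some m ≥ 1, so P(m) = m(-m^3 + m^2 - m + 4).
Then P(m+1) = P(m) + (-4m^3 - 3m^2 - 3m + 3) = (m(-m^3 + m^2 - m + 4)) + (-4m^3 - 3m^2 - 3m + 3).
Simplifying, P(m+1) = -(m + 1)(m^3 + 2m^2 + 2m - 3) = -(m+1)((m+1)^3 - (m+1)^2 + (m+1) - 4),
which is the closed form with n = m+1.
Hence, by induction on n, the claim holds for every n ≥ 1.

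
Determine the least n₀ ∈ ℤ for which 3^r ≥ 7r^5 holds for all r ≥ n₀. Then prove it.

At r = 13: 1594323 < 2599051, so the inequality fails and n₀ ≥ 14. We prove 3^r ≥ 7r^5 for all r ≥ 14.
For the base case r = 14: 3^r = 4782969 and 7r^5 = 3764768, so 4782969 ≥ 3764768.
Suppose the result is true for r = m, so 3^m ≥ 7m^5.
Then 3^(m + 1) = 3·(3^m) ≥ 3·(7m^5).
Also, for m ≥ 14 we have 3·(7m^5) ≥ 7(m+1)^5, since 3 ≥ (1 + 1/m)^5 for all m ≥ 14.
Combining, 3^(m + 1) ≥ 7(m+1)^5.
This completes the induction.
Hence the smallest such n₀ is 14.

n₀ = 14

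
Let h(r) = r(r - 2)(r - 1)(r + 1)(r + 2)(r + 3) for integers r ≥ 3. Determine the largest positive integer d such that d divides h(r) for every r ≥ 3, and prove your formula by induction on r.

d = 720

Computing the first values: h(3) = 720 and h(4) = 5040; gcd(720, 5040) = 720, so d ≤ 720.
We prove 720 | r(r - 2)(r - 1)(r + 1)(r + 2)(r + 3) for all r ≥ 3 by induction on r.
Base case (r = 3): h(3) = 720 = 720·(1), so 720 | h(3).
Inductive step: assume the claim holds for r = i, i.e. 720 | h(i). Then
h(i+1) − h(i) = (i-1)·i·(i+1)·(i+2)·(i+3)·(i+4) − (i-2)·(i-1)·i·(i+1)·(i+2)·(i+3) = (i-1)·i·(i+1)·(i+2)·(i+3)·[(i+4) − (i-2)] = 6·(i-1)·i·(i+1)·(i+2)·(i+3). The product of 5 consecutive integers is divisible by (5)! = 120, so h(i+1) − h(i) is divisible by 6·120 = 720. By the inductive hypothesis 720 | h(i), hence 720 | h(i+1).
Hence, by induction on r, the claim holds for every r ≥ 3.
Therefore the largest such d is 720.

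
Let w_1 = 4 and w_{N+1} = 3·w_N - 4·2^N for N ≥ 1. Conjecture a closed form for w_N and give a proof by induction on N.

w_N = 2^(N + 2) - 4·3^(N - 1)

Computing the first terms: w_1 = 4, w_2 = 4, w_3 = -4. This suggests w_N = 2^(N + 2) - 4·3^(N - 1).
When N = 1: the formula gives 4 = 4 = w_1.
Inductive step: assume the claim holds for N = p, so w_p = 2^(p + 2) - 4·3^(p - 1).
Then w_{p+1} = 3·w_p - 4·2^p = 3·(2^(p + 2) - 4·3^(p - 1)) - 4·2^p = 2^(p + 3) - 4·3^p = 2^((p+1) + 2) - 4·3^((p+1) - 1),
which is the claimed formula at N = p+1.
By the principle of mathematical induction, the result holds for all N ≥ 1.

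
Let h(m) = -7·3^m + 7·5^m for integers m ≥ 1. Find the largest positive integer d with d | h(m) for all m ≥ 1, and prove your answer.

Computing the first values: h(1) = 14 and h(2) = 112; gcd(14, 112) = 14, so d ≤ 14.
We prove 14 | -7·3^m + 7·5^m for all m ≥ 1 by induction on m.
Base case (m = 1): h(1) = 14 = 14·(1), so 14 | h(1).
Inductive step: suppose the statement holds for some i ≥ 1, i.e. 14 | h(i). Then
h(i+1) − 5·h(i) = (-7·3^(i+1) + 7·5^(i+1)) − 5·(-7·3^i + 7·5^i) = (-7)·3^i·(3 − 5) = (14)·3^i. Since 14 | h(i) by the inductive hypothesis, 14 | 5·h(i); and 14 | 14 since 14 = 14·1. Therefore 14 | h(i+1).
By induction, the statement is established for all m ≥ 1.
Therefore the largest such d is 14.

d = 14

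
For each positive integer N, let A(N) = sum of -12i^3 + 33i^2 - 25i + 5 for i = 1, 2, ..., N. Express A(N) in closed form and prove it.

A(N) = -N(3N - 2)(N^2 - N - 1)

We claim A(N) = -N(3N - 2)(N^2 - N - 1) for all N ≥ 1.
For the base case N = 1: A(1) = 1, and the closed form gives 1. They agree.
For the inductive step, assume it holds for an arbitrary i ≥ 1, so A(i) = i(-3i^3 + 5i^2 + i - 2).
Then A(i+1) = A(i) + (-12i^3 - 3i^2 + 5i + 1) = (i(-3i^3 + 5i^2 + i - 2)) + (-12i^3 - 3i^2 + 5i + 1).
Simplifying, A(i+1) = -(i + 1)(3i + 1)(i^2 + i - 1) = -(i+1)(3(i+1) - 2)((i+1)^2 - (i+1) - 1),
which is the closed form with N = i+1.
By induction, the statement is established for all N ≥ 1.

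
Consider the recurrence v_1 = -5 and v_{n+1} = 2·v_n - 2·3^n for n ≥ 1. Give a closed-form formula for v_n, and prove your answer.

Computing the first terms: v_1 = -5, v_2 = -16, v_3 = -50. This suggests v_n = 2^(n - 1) - 2·3^n.
When n = 1: the formula gives -5 = -5 = v_1.
Inductive step: assume the claim holds for n = k, so v_k = 2^(k - 1) - 2·3^k.
Then v_{k+1} = 2·v_k - 2·3^k = 2·(2^(k - 1) - 2·3^k) - 2·3^k = 2^k - 2·3^(k + 1) = 2^((k+1) - 1) - 2·3^(k+1),
which is the claimed formula at n = k+1.
This completes the induction.

v_n = 2^(n - 1) - 2·3^n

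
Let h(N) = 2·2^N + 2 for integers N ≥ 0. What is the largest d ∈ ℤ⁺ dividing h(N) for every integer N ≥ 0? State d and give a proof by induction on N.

d = 2

Computing the first values: h(0) = 4 and h(1) = 6; gcd(4, 6) = 2, so d ≤ 2.
We prove 2 | 2·2^N + 2 for all N ≥ 0 by induction on N.
When N = 0: h(0) = 4 = 2·(2), so 2 | h(0).
Inductive step: suppose the statement holds for some k ≥ 0, i.e. 2 | h(k). Then
h(k+1) = 2·2^(k+1) + 2 = 2·(2·2^k + 2) - 2 = 2·h(k) - 2. The first term is divisible by 2 by the inductive hypothesis, and -2 is divisible by 2. Hence 2 | h(k+1).
This completes the induction.
Therefore the largest such d is 2.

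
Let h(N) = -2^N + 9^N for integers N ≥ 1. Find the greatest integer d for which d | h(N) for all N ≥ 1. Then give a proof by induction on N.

Computing the first values: h(1) = 7 and h(2) = 77; gcd(7, 77) = 7, so d ≤ 7.
We prove 7 | -2^N + 9^N for all N ≥ 1 by induction on N.
When N = 1: h(1) = 7 = 7·(1), so 7 | h(1).
Suppose the result is true for N = p, i.e. 7 | h(p). Then
9^{p+1} − 2^{p+1} = 9·9^p − 2·2^p = 9·(9^p − 2^p) + (7)·2^p. The first term is divisible by 7 by the inductive hypothesis, and the second term (7)·2^p is divisible by 7 since 7 | 7. Hence 7 | h(p+1).
Hence, by induction on N, the claim holds for every N ≥ 1.
Therefore the largest such d is 7.

d = 7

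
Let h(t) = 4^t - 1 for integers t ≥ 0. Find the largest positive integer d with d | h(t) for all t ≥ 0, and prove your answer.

Computing the first values: h(0) = 0 and h(1) = 3; gcd(0, 3) = 3, so d ≤ 3.
We prove 3 | 4^t - 1 for all t ≥ 0 by induction on t.
Base step (t = 0): h(0) = 0 = 3·(0), so 3 | h(0).
Suppose the result is true for t = p, i.e. 3 | h(p). Then
h(p+1) = 4^(p+1) - 1 = 4·(4^p - 1) + 3 = 4·h(p) + 3. The first term is divisible by 3 by the inductive hypothesis, and 3 is divisible by 3. Hence 3 | h(p+1).
Hence, by induction on t, the claim holds for every t ≥ 0.
Therefore the largest such d is 3.

d = 3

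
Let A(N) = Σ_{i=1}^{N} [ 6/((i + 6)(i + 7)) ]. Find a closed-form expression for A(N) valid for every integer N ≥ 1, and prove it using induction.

We claim A(N) = 6N/(7(N + 7)) for all N ≥ 1.
For the base case N = 1: A(1) = 3/28, and the closed form gives 3/28. They agree.
Inductive step: assume the claim holds for N = i, so A(i) = 6i/(7(i + 7)).
Then A(i+1) = A(i) + (6/((i + 7)(i + 8))) = (6i/(7(i + 7))) + (6/((i + 7)(i + 8))).
Simplifying, A(i+1) = 6(i + 1)/(7(i + 8)) = 6(i+1)/(7((i+1) + 7)),
which is the closed form with N = i+1.
By the principle of mathematical induction, the result holds for all N ≥ 1.

A(N) = 6N/(7(N + 7))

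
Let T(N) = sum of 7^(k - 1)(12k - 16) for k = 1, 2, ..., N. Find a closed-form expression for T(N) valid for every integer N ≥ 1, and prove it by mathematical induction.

We claim T(N) = 7^N(2N - 3) + 3 for all N ≥ 1.
When N = 1: T(1) = -4, and the closed form gives -4. They agree.
For the inductive step, assume it holds for an arbitrary k ≥ 1, so T(k) = 7^k(2k - 3) + 3.
Then T(k+1) = T(k) + (7^k(12k - 4)) = (7^k(2k - 3) + 3) + (7^k(12k - 4)).
Simplifying, T(k+1) = 14·7^k·k - 7·7^k + 3 = 7^(k+1)(2(k+1) - 3) + 3,
which is the closed form with N = k+1.
This completes the induction.

T(N) = 7^N(2N - 3) + 3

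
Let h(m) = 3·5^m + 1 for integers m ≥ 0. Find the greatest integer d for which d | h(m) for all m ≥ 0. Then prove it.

Computing the first values: h(0) = 4 and h(1) = 16; gcd(4, 16) = 4, so d ≤ 4.
We prove 4 | 3·5^m + 1 for all m ≥ 0 by induction on m.
For the base case m = 0: h(0) = 4 = 4·(1), so 4 | h(0).
For the inductive step, assume it holds for an arbitrary j ≥ 0, i.e. 4 | h(j). Then
h(j+1) = 3·5^(j+1) + 1 = 5·(3·5^j + 1) - 4 = 5·h(j) - 4. The first term is divisible by 4 by the inductive hypothesis, and -4 is divisible by 4. Hence 4 | h(j+1).
By induction, the statement is established for all m ≥ 0.
Therefore the largest such d is 4.

d = 4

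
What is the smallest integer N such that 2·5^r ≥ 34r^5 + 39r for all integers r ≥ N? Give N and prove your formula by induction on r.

At r = 8: 781250 < 1114424, so the inequality fails and N ≥ 9. We prove 2·5^r ≥ 34r^5 + 39r for all r ≥ 9.
Base case (r = 9): 2·5^r = 3906250 and 34r^5 + 39r = 2008017, so 3906250 ≥ 2008017.
Suppose the result is true for r = m, so 2·5^m ≥ 34m^5 + 39m.
Then 2·5^(m + 1) = 5·(2·5^m) ≥ 5·(34m^5 + 39m).
Also, for m ≥ 9 we have 5·(34m^5 + 39m) ≥ 34(m+1)^5 + 39(m+1), since 5·(34m^5 + 39m) − (34(m+1)^5 + 39(m+1)) = 136m^5 - 170m^4 - 340m^3 - 340m^2 - 14m - 73, which is nonnegative for all m ≥ 9.
Combining, 2·5^(m + 1) ≥ 34(m+1)^5 + 39(m+1).
Hence, by induction on r, the claim holds for every r ≥ 9.
Hence the smallest such N is 9.

N = 9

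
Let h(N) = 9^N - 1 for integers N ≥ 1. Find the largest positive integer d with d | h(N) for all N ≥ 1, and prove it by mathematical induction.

d = 8

Computing the first values: h(1) = 8 and h(2) = 80; gcd(8, 80) = 8, so d ≤ 8.
We prove 8 | 9^N - 1 for all N ≥ 1 by induction on N.
Base case (N = 1): h(1) = 8 = 8·(1), so 8 | h(1).
Inductive step: suppose the statement holds for some k ≥ 1, i.e. 8 | h(k). Then
9^{k+1} − 1^{k+1} = 9·9^k − 1·1^k = 9·(9^k − 1^k) + (8)·1^k. The first term is divisible by 8 by the inductive hypothesis, and the second term (8)·1^k is divisible by 8 since 8 | 8. Hence 8 | h(k+1).
This completes the induction.
Therefore the largest such d is 8.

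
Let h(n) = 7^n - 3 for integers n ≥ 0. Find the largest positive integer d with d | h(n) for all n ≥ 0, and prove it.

d = 2

Computing the first values: h(0) = -2 and h(1) = 4; gcd(-2, 4) = 2, so d ≤ 2.
We prove 2 | 7^n - 3 for all n ≥ 0 by induction on n.
When n = 0: h(0) = -2 = 2·(-1), so 2 | h(0).
For the inductive step, assume it holds for an arbitrary p ≥ 0, i.e. 2 | h(p). Then
h(p+1) = 7^(p+1) - 3 = 7·(7^p - 3) + 18 = 7·h(p) + 18. The first term is divisible by 2 by the inductive hypothesis, and 18 is divisible by 2. Hence 2 | h(p+1).
This completes the induction.
Therefore the largest such d is 2.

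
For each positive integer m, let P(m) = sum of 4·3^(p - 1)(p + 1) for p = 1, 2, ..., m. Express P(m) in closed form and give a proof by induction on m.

We claim P(m) = 3^m(2m + 1) - 1 for all m ≥ 1.
Base case (m = 1): P(1) = 8, and the closed form gives 8. They agree.
Inductive step: assume the claim holds for m = p, so P(p) = 3^p(2p + 1) - 1.
Then P(p+1) = P(p) + (4·3^p(p + 2)) = (3^p(2p + 1) - 1) + (4·3^p(p + 2)).
Simplifying, P(p+1) = 6·3^p·p + 9·3^p - 1 = 3^(p+1)(2(p+1) + 1) - 1,
which is the closed form with m = p+1.
This completes the induction.

P(m) = 3^m(2m + 1) - 1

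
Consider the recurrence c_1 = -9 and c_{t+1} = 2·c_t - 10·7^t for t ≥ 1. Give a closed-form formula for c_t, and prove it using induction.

Computing the first terms: c_1 = -9, c_2 = -88, c_3 = -666. This suggests c_t = 5·2^(t - 1) - 2·7^t.
For the base case t = 1: the formula gives -9 = -9 = c_1.
Inductive step: assume the claim holds for t = r, so c_r = 5·2^(r - 1) - 2·7^r.
Then c_{r+1} = 2·c_r - 10·7^r = 2·(5·2^(r - 1) - 2·7^r) - 10·7^r = 5·2^r - 2·7^(r + 1) = 5·2^((r+1) - 1) - 2·7^(r+1),
which is the claimed formula at t = r+1.
Hence, by induction on t, the claim holds for every t ≥ 1.

c_t = 5·2^(t - 1) - 2·7^t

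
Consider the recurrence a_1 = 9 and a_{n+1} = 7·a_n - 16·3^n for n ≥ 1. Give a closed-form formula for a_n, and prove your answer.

a_n = 4·3^n - 3·7^(n - 1)

Computing the first terms: a_1 = 9, a_2 = 15, a_3 = -39. This suggests a_n = 4·3^n - 3·7^(n - 1).
Base step (n = 1): the formula gives 9 = 9 = a_1.
Inductive step: assume the claim holds for n = k, so a_k = 4·3^k - 3·7^(k - 1).
Then a_{k+1} = 7·a_k - 16·3^k = 7·(4·3^k - 3·7^(k - 1)) - 16·3^k = 4·3^(k + 1) - 3·7^k = 4·3^(k+1) - 3·7^((k+1) - 1),
which is the claimed formula at n = k+1.
By the principle of mathematical induction, the result holds for all n ≥ 1.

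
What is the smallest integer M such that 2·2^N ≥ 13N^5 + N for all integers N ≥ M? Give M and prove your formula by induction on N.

M = 27

At N = 26: 134217728 < 154457914, so the inequality fails and M ≥ 27. We prove 2·2^N ≥ 13N^5 + N for all N ≥ 27.
For the base case N = 27: 2·2^N = 268435456 and 13N^5 + N = 186535818, so 268435456 ≥ 186535818.
For the inductive step, assume it holds for an arbitrary p ≥ 27, so 2·2^p ≥ 13p^5 + p.
Then 2·2^(p + 1) = 2·(2·2^p) ≥ 2·(13p^5 + p).
Also, for p ≥ 27 we have 2·(13p^5 + p) ≥ 13(p+1)^5 + (p+1), since 2·(13p^5 + p) − (13(p+1)^5 + (p+1)) = 13p^5 - 65p^4 - 130p^3 - 130p^2 - 64p - 14, which is nonnegative for all p ≥ 27.
Combining, 2·2^(p + 1) ≥ 13(p+1)^5 + (p+1).
By the principle of mathematical induction, the result holds for all N ≥ 27.
Hence the smallest such M is 27.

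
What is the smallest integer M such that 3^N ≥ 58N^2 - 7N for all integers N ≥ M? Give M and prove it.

At N = 7: 2187 < 2793, so the inequality fails and M ≥ 8. We prove 3^N ≥ 58N^2 - 7N for all N ≥ 8.
Base step (N = 8): 3^N = 6561 and 58N^2 - 7N = 3656, so 6561 ≥ 3656.
For the inductive step, assume it holds for an arbitrary i ≥ 8, so 3^i ≥ 58i^2 - 7i.
Then 3^(i + 1) = 3·(3^i) ≥ 3·(58i^2 - 7i).
Also, for i ≥ 8 we have 3·(58i^2 - 7i) ≥ 58(i+1)^2 - 7(i+1), since 3·(58i^2 - 7i) − (58(i+1)^2 - 7(i+1)) = 116i^2 - 130i - 51, which is nonnegative for all i ≥ 8.
Combining, 3^(i + 1) ≥ 58(i+1)^2 - 7(i+1).
Hence, by induction on N, the claim holds for every N ≥ 8.
Hence the smallest such M is 8.

M = 8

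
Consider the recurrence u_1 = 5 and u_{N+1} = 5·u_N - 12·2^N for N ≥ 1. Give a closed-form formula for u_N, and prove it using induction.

Computing the first terms: u_1 = 5, u_2 = 1, u_3 = -43. This suggests u_N = 2^(N + 2) - 3·5^(N - 1).
For the base case N = 1: the formula gives 5 = 5 = u_1.
Inductive step: assume the claim holds for N = i, so u_i = 2^(i + 2) - 3·5^(i - 1).
Then u_{i+1} = 5·u_i - 12·2^i = 5·(2^(i + 2) - 3·5^(i - 1)) - 12·2^i = 2^(i + 3) - 3·5^i = 2^((i+1) + 2) - 3·5^((i+1) - 1),
which is the claimed formula at N = i+1.
This completes the induction.

u_N = 2^(N + 2) - 3·5^(N - 1)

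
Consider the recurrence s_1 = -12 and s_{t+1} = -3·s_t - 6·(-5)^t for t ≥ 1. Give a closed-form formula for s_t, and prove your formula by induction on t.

s_t = -(-3)^t + 3(-5)^t

Computing the first terms: s_1 = -12, s_2 = 66, s_3 = -348. This suggests s_t = -(-3)^t + 3(-5)^t.
Base step (t = 1): the formula gives -12 = -12 = s_1.
Suppose the result is true for t = r, so s_r = -(-3)^r + 3(-5)^r.
Then s_{r+1} = -3·s_r - 6·(-5)^r = -3·(-(-3)^r + 3(-5)^r) - 6·(-5)^r = -(-3)^(r + 1) + 3(-5)^(r + 1),
which is the claimed formula at t = r+1.
Hence, by induction on t, the claim holds for every t ≥ 1.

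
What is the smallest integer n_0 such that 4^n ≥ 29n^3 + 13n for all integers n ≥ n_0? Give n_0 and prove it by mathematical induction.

At n = 6: 4096 < 6342, so the inequality fails and n_0 ≥ 7. We prove 4^n ≥ 29n^3 + 13n for all n ≥ 7.
For the base case n = 7: 4^n = 16384 and 29n^3 + 13n = 10038, so 16384 ≥ 10038.
For the inductive step, assume it holds for an arbitrary m ≥ 7, so 4^m ≥ 29m^3 + 13m.
Then 4^(m + 1) = 4·(4^m) ≥ 4·(29m^3 + 13m).
Also, for m ≥ 7 we have 4·(29m^3 + 13m) ≥ 29(m+1)^3 + 13(m+1), since 4·(29m^3 + 13m) − (29(m+1)^3 + 13(m+1)) = 87m^3 - 87m^2 - 48m - 42, which is nonnegative for all m ≥ 7.
Combining, 4^(m + 1) ≥ 29(m+1)^3 + 13(m+1).
By induction, the statement is established for all n ≥ 7.
Hence the smallest such n_0 is 7.

n_0 = 7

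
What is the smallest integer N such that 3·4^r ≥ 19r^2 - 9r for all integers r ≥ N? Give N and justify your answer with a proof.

N = 3

At r = 2: 48 < 58, so the inequality fails and N ≥ 3. We prove 3·4^r ≥ 19r^2 - 9r for all r ≥ 3.
For the base case r = 3: 3·4^r = 192 and 19r^2 - 9r = 144, so 192 ≥ 144.
Inductive step: suppose the statement holds for some k ≥ 3, so 3·4^k ≥ 19k^2 - 9k.
Then 3·4^(k + 1) = 4·(3·4^k) ≥ 4·(19k^2 - 9k).
Also, for k ≥ 3 we have 4·(19k^2 - 9k) ≥ 19(k+1)^2 - 9(k+1), since 4·(19k^2 - 9k) − (19(k+1)^2 - 9(k+1)) = 57k^2 - 65k - 10, which is nonnegative for all k ≥ 3.
Combining, 3·4^(k + 1) ≥ 19(k+1)^2 - 9(k+1).
By induction, the statement is established for all r ≥ 3.
Hence the smallest such N is 3.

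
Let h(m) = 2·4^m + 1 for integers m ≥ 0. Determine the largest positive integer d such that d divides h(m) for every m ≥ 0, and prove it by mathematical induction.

d = 3

Computing the first values: h(0) = 3 and h(1) = 9; gcd(3, 9) = 3, so d ≤ 3.
We prove 3 | 2·4^m + 1 for all m ≥ 0 by induction on m.
Base case (m = 0): h(0) = 3 = 3·(1), so 3 | h(0).
Suppose the result is true for m = r, i.e. 3 | h(r). Then
h(r+1) = 2·4^(r+1) + 1 = 4·(2·4^r + 1) - 3 = 4·h(r) - 3. The first term is divisible by 3 by the inductive hypothesis, and -3 is divisible by 3. Hence 3 | h(r+1).
By induction, the statement is established for all m ≥ 0.
Therefore the largest such d is 3.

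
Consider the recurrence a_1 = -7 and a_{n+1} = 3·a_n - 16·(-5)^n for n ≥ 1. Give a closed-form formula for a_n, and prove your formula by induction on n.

Computing the first terms: a_1 = -7, a_2 = 59, a_3 = -223. This suggests a_n = 2(-5)^n + 3^n.
For the base case n = 1: the formula gives -7 = -7 = a_1.
For the inductive step, assume it holds for an arbitrary k ≥ 1, so a_k = 2(-5)^k + 3^k.
Then a_{k+1} = 3·a_k - 16·(-5)^k = 3·(2(-5)^k + 3^k) - 16·(-5)^k = 2(-5)^(k + 1) + 3^(k + 1),
which is the claimed formula at n = k+1.
Hence, by induction on n, the claim holds for every n ≥ 1.

a_n = 2(-5)^n + 3^n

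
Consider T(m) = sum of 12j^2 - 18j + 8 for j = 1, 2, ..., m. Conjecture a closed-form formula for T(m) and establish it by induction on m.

T(m) = m(4m^2 - 3m + 1)

We claim T(m) = m(4m^2 - 3m + 1) for all m ≥ 1.
For the base case m = 1: T(1) = 2, and the closed form gives 2. They agree.
For the inductive step, assume it holds for an arbitrary j ≥ 1, so T(j) = j(4j^2 - 3j + 1).
Then T(j+1) = T(j) + (12j^2 + 6j + 2) = (j(4j^2 - 3j + 1)) + (12j^2 + 6j + 2).
Simplifying, T(j+1) = (j + 1)(4j^2 + 5j + 2) = (j+1)(4(j+1)^2 - 3(j+1) + 1),
which is the closed form with m = j+1.
By induction, the statement is established for all m ≥ 1.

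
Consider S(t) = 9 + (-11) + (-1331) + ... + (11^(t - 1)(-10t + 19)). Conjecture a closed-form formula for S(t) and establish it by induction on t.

S(t) = 11^t(-t + 2) - 2

We claim S(t) = 11^t(-t + 2) - 2 for all t ≥ 1.
Base step (t = 1): S(1) = 9, and the closed form gives 9. They agree.
Inductive step: suppose the statement holds for some p ≥ 1, so S(p) = 11^p(-p + 2) - 2.
Then S(p+1) = S(p) + (11^p(-10p + 9)) = (11^p(-p + 2) - 2) + (11^p(-10p + 9)).
Simplifying, S(p+1) = -11^(p + 1)p + 11^(p + 1) - 2 = 11^(p+1)(-(p+1) + 2) - 2,
which is the closed form with t = p+1.
By the principle of mathematical induction, the result holds for all t ≥ 1.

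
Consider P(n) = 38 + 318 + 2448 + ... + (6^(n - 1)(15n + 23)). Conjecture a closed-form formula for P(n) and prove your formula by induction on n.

P(n) = 6^n(3n + 4) - 4

We claim P(n) = 6^n(3n + 4) - 4 for all n ≥ 1.
When n = 1: P(1) = 38, and the closed form gives 38. They agree.
Inductive step: suppose the statement holds for some p ≥ 1, so P(p) = 6^p(3p + 4) - 4.
Then P(p+1) = P(p) + (6^p(15p + 38)) = (6^p(3p + 4) - 4) + (6^p(15p + 38)).
Simplifying, P(p+1) = 18·6^p·p + 42·6^p - 4 = 6^(p+1)(3(p+1) + 4) - 4,
which is the closed form with n = p+1.
By induction, the statement is established for all n ≥ 1.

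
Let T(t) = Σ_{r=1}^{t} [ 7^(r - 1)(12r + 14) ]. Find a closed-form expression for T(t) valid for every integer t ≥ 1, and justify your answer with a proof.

We claim T(t) = 2·7^t(t + 1) - 2 for all t ≥ 1.
Base case (t = 1): T(1) = 26, and the closed form gives 26. They agree.
Inductive step: assume the claim holds for t = r, so T(r) = 2·7^r(r + 1) - 2.
Then T(r+1) = T(r) + (7^r(12r + 26)) = (2·7^r(r + 1) - 2) + (7^r(12r + 26)).
Simplifying, T(r+1) = 14·7^r·r + 28·7^r - 2 = 2·7^(r+1)((r+1) + 1) - 2,
which is the closed form with t = r+1.
By induction, the statement is established for all t ≥ 1.

T(t) = 2·7^t(t + 1) - 2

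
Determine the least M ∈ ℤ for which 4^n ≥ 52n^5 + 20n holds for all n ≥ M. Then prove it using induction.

At n = 11: 4194304 < 8374872, so the inequality fails and M ≥ 12. We prove 4^n ≥ 52n^5 + 20n for all n ≥ 12.
Base case (n = 12): 4^n = 16777216 and 52n^5 + 20n = 12939504, so 16777216 ≥ 12939504.
Inductive step: assume the claim holds for n = j, so 4^j ≥ 52j^5 + 20j.
Then 4^(j + 1) = 4·(4^j) ≥ 4·(52j^5 + 20j).
Also, for j ≥ 12 we have 4·(52j^5 + 20j) ≥ 52(j+1)^5 + 20(j+1), since 4·(52j^5 + 20j) − (52(j+1)^5 + 20(j+1)) = 156j^5 - 260j^4 - 520j^3 - 520j^2 - 200j - 72, which is nonnegative for all j ≥ 12.
Combining, 4^(j + 1) ≥ 52(j+1)^5 + 20(j+1).
Hence, by induction on n, the claim holds for every n ≥ 12.
Hence the smallest such M is 12.

M = 12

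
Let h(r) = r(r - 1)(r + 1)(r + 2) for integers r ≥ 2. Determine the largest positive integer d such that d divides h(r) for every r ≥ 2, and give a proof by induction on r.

Computing the first values: h(2) = 24 and h(3) = 120; gcd(24, 120) = 24, so d ≤ 24.
We prove 24 | r(r - 1)(r + 1)(r + 2) for all r ≥ 2 by induction on r.
For the base case r = 2: h(2) = 24 = 24·(1), so 24 | h(2).
Inductive step: suppose the statement holds for some m ≥ 2, i.e. 24 | h(m). Then
h(m+1) − h(m) = m·(m+1)·(m+2)·(m+3) − (m-1)·m·(m+1)·(m+2) = m·(m+1)·(m+2)·[(m+3) − (m-1)] = 4·m·(m+1)·(m+2). The product of 3 consecutive integers is divisible by (3)! = 6, so h(m+1) − h(m) is divisible by 4·6 = 24. By the inductive hypothesis 24 | h(m), hence 24 | h(m+1).
By the principle of mathematical induction, the result holds for all r ≥ 2.
Therefore the largest such d is 24.

d = 24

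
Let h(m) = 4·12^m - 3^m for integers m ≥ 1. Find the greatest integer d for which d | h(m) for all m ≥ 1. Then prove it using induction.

d = 9

Computing the first values: h(1) = 45 and h(2) = 567; gcd(45, 567) = 9, so d ≤ 9.
We prove 9 | 4·12^m - 3^m for all m ≥ 1 by induction on m.
Base step (m = 1): h(1) = 45 = 9·(5), so 9 | h(1).
Suppose the result is true for m = i, i.e. 9 | h(i). Then
h(i+1) − 12·h(i) = (4·12^(i+1) - 3^(i+1)) − 12·(4·12^i - 3^i) = (-1)·3^i·(3 − 12) = (9)·3^i. Since 9 | h(i) by the inductive hypothesis, 9 | 12·h(i); and 9 | 9 since 9 = 9·1. Therefore 9 | h(i+1).
By the principle of mathematical induction, the result holds for all m ≥ 1.
Therefore the largest such d is 9.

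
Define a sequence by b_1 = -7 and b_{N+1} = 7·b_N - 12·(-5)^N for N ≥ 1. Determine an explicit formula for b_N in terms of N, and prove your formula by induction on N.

Computing the first terms: b_1 = -7, b_2 = 11, b_3 = -223. This suggests b_N = (-5)^N - 2·7^(N - 1).
Base step (N = 1): the formula gives -7 = -7 = b_1.
For the inductive step, assume it holds for an arbitrary k ≥ 1, so b_k = (-5)^k - 2·7^(k - 1).
Then b_{k+1} = 7·b_k - 12·(-5)^k = 7·((-5)^k - 2·7^(k - 1)) - 12·(-5)^k = (-5)^(k + 1) - 2·7^k = (-5)^(k+1) - 2·7^((k+1) - 1),
which is the claimed formula at N = k+1.
By induction, the statement is established for all N ≥ 1.

b_N = (-5)^N - 2·7^(N - 1)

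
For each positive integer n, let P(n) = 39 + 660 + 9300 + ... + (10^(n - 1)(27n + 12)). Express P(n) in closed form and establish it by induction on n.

We claim P(n) = 10^n(3n + 1) - 1 for all n ≥ 1.
For the base case n = 1: P(1) = 39, and the closed form gives 39. They agree.
For the inductive step, assume it holds for an arbitrary i ≥ 1, so P(i) = 10^i(3i + 1) - 1.
Then P(i+1) = P(i) + (10^i(27i + 39)) = (10^i(3i + 1) - 1) + (10^i(27i + 39)).
Simplifying, P(i+1) = 30·10^i·i + 40·10^i - 1 = 10^(i+1)(3(i+1) + 1) - 1,
which is the closed form with n = i+1.
This completes the induction.

P(n) = 10^n(3n + 1) - 1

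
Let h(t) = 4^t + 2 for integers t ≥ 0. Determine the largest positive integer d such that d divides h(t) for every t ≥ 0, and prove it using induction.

d = 3

Computing the first values: h(0) = 3 and h(1) = 6; gcd(3, 6) = 3, so d ≤ 3.
We prove 3 | 4^t + 2 for all t ≥ 0 by induction on t.
When t = 0: h(0) = 3 = 3·(1), so 3 | h(0).
Inductive step: suppose the statement holds for some k ≥ 0, i.e. 3 | h(k). Then
h(k+1) = 4^(k+1) + 2 = 4·(4^k + 2) - 6 = 4·h(k) - 6. The first term is divisible by 3 by the inductive hypothesis, and -6 is divisible by 3. Hence 3 | h(k+1).
By induction, the statement is established for all t ≥ 0.
Therefore the largest such d is 3.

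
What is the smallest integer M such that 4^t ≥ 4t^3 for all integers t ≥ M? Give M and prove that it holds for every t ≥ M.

At t = 3: 64 < 108, so the inequality fails and M ≥ 4. We prove 4^t ≥ 4t^3 for all t ≥ 4.
Base step (t = 4): 4^t = 256 and 4t^3 = 256, so 256 ≥ 256.
Inductive step: suppose the statement holds for some m ≥ 4, so 4^m ≥ 4m^3.
Then 4^(m + 1) = 4·(4^m) ≥ 4·(4m^3).
Also, for m ≥ 4 we have 4·(4m^3) ≥ 4(m+1)^3, since 4 ≥ (1 + 1/m)^3 for all m ≥ 4.
Combining, 4^(m + 1) ≥ 4(m+1)^3.
By the principle of mathematical induction, the result holds for all t ≥ 4.
Hence the smallest such M is 4.

M = 4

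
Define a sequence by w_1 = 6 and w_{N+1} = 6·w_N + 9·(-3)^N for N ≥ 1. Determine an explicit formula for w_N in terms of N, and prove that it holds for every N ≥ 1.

Computing the first terms: w_1 = 6, w_2 = 9, w_3 = 135. This suggests w_N = -(-3)^N + 3·6^(N - 1).
Base step (N = 1): the formula gives 6 = 6 = w_1.
Inductive step: suppose the statement holds for some k ≥ 1, so w_k = -(-3)^k + 3·6^(k - 1).
Then w_{k+1} = 6·w_k + 9·(-3)^k = 6·(-(-3)^k + 3·6^(k - 1)) + 9·(-3)^k = -(-3)^(k + 1) + 3·6^k = -(-3)^(k+1) + 3·6^((k+1) - 1),
which is the claimed formula at N = k+1.
Hence, by induction on N, the claim holds for every N ≥ 1.

w_N = -(-3)^N + 3·6^(N - 1)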